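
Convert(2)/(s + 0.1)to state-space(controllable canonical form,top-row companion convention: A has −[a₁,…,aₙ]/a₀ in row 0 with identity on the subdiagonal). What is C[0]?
Reachable canonical form: C = numerator coefficients (right-aligned, zero-padded to length n).
num = 2, C = [[2]].
C[0] = 2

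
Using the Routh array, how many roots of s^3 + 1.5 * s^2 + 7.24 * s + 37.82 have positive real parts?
Routh array:
s^3: [1, 7.24]; s^2: [1.5, 37.82]; s^1: [-17.9733]; s^0: [37.82]
First column: [1, 1.5, -17.9733, 37.82]. Sign changes = RHP roots = 2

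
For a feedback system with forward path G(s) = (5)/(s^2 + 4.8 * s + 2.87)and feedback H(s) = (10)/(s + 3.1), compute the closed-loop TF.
Closed-loop T = G/(1+GH).
Numerator: G_num * H_den = 5*s + 15.5.
Denominator: G_den * H_den + G_num * H_num = (s^3 + 7.9*s^2 + 17.75*s + 8.897) + (50) = s^3 + 7.9*s^2 + 17.75*s + 58.897.
T(s) = (5*s + 15.5)/(s^3 + 7.9*s^2 + 17.75*s + 58.897)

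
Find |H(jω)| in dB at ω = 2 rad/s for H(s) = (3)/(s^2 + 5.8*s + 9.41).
Substitute s = j*2: H(j2) = 0.0990673 - 0.212418j.
|H(j2)| = sqrt(Re² + Im²) = 0.2344.
20*log₁₀(0.2344) = -12.60 dB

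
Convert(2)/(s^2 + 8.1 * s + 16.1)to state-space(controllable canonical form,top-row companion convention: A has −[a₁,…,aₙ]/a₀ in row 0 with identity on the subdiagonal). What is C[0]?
Reachable canonical form: C = numerator coefficients (right-aligned, zero-padded to length n).
num = 2, C = [[0, 2]].
C[0] = 0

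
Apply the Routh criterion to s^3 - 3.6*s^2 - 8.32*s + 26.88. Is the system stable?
Routh array:
s^3: [1, -8.32]; s^2: [-3.6, 26.88]; s^1: [-0.853333]; s^0: [26.88]
First column: [1, -3.6, -0.853333, 26.88]. Sign changes = 2.
No, unstable (2 RHP root(s))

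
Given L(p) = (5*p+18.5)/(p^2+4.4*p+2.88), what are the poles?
Set denominator = 0: p^2 + 4.4*p + 2.88 = (p + 0.8)(p + 3.6) = 0 → Poles: -0.8, -3.6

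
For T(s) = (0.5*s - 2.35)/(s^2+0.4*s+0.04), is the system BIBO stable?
Denominator: s^2 + 0.4*s + 0.04 = (s + 0.2)(s + 0.2). Poles: -0.2, -0.2. All Re(p)<0: Yes (stable)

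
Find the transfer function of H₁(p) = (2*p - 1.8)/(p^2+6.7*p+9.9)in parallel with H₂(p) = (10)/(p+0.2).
Parallel: H = H₁ + H₂ = (n₁·d₂ + n₂·d₁)/(d₁·d₂).
n₁·d₂ = 2*p^2 - 1.4*p - 0.36. n₂·d₁ = 10*p^2 + 67*p + 99. Sum = 12*p^2 + 65.6*p + 98.64. d₁·d₂ = p^3 + 6.9*p^2 + 11.24*p + 1.98.
H(p) = (12*p^2 + 65.6*p + 98.64)/(p^3 + 6.9*p^2 + 11.24*p + 1.98)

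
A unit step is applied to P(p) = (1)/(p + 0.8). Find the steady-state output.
FVT: lim_{t→∞} y(t) = lim_{p→0} p*Y(p) where Y(p) = P(p)/p.
= lim_{p→0} P(p) = P(0) = num(0)/den(0) = 1/0.8 = 1.25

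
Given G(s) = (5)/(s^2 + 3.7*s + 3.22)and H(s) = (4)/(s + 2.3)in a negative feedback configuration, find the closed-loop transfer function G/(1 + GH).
Closed-loop T = G/(1+GH).
Numerator: G_num * H_den = 5*s + 11.5.
Denominator: G_den * H_den + G_num * H_num = (s^3 + 6*s^2 + 11.73*s + 7.406) + (20) = s^3 + 6*s^2 + 11.73*s + 27.406.
T(s) = (5*s + 11.5)/(s^3 + 6*s^2 + 11.73*s + 27.406)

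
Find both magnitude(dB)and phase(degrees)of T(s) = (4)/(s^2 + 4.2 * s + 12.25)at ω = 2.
Substitute s = j*2: T(j2) = 0.238057 - 0.242385j.
|T| = 20*log₁₀(sqrt(Re²+Im²)) = -9.38 dB.
∠T = atan2(Im, Re) = -45.52°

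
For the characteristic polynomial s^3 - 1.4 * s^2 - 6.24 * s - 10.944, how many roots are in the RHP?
s^3 - 1.4*s^2 - 6.24*s - 10.944 = (s - 3.8)(s^2 + 2.4*s + 2.88). Poles: -1.2 + 1.2j, -1.2 - 1.2j, 3.8. RHP poles (Re>0): 1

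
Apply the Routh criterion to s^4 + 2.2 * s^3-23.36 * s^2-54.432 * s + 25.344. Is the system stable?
Routh array:
s^4: [1, -23.36, 25.344]; s^3: [2.2, -54.432]; s^2: [1.38182, 25.344]; s^1: [-94.7823]; s^0: [25.344]
First column: [1, 2.2, 1.38182, -94.7823, 25.344]. Sign changes = 2.
No, unstable (2 RHP root(s))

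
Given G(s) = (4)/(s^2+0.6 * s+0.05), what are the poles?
Set denominator = 0: s^2 + 0.6*s + 0.05 = (s + 0.1)(s + 0.5) = 0 → Poles: -0.1, -0.5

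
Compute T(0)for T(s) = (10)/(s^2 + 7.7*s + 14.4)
DC gain = T(0) = num(0)/den(0) = 10/14.4 = 0.6944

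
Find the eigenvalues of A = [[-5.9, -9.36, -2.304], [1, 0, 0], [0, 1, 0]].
Eigenvalues solve det(λI - A) = 0.
Characteristic polynomial: λ^3 + 5.9*λ^2 + 9.36*λ + 2.304 = 0.
Factor: (λ + 0.3)(λ + 2.4)(λ + 3.2) = 0.
Roots: -0.3, -2.4, -3.2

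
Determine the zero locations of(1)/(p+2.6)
Numerator is a nonzero constant (1) → Zeros: none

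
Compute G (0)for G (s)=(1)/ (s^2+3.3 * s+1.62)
DC gain = G(0) = num(0)/den(0) = 1/1.62 = 0.6173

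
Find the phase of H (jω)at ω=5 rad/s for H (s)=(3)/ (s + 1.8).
Substitute s = j*5: H(j5) = 0.191218 - 0.531161j.
∠H(j5) = atan2(Im, Re) = atan2(-0.531161, 0.191218) = -70.20°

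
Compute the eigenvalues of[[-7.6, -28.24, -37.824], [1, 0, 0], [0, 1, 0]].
Eigenvalues solve det(λI - A) = 0.
Characteristic polynomial: λ^3 + 7.6*λ^2 + 28.24*λ + 37.824 = 0.
Factor: (λ + 2.4)(λ^2 + 5.2*λ + 15.76) = 0.
Roots: -2.4, -2.6 + 3j, -2.6 - 3j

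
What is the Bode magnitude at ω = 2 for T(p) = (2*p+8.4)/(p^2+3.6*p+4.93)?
Substitute p = j*2: T(j2) = 0.69466 - 1.07694j.
|T(j2)| = sqrt(Re² + Im²) = 1.282.
20*log₁₀(1.282) = 2.15 dB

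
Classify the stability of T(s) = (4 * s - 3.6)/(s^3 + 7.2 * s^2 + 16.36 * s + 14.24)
Denominator: s^3 + 7.2*s^2 + 16.36*s + 14.24 = (s + 4)(s^2 + 3.2*s + 3.56). Poles: -1.6 + 1j, -1.6 - 1j, -4. Stable (all poles in LHP)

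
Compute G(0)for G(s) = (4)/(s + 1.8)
DC gain = G(0) = num(0)/den(0) = 4/1.8 = 2.222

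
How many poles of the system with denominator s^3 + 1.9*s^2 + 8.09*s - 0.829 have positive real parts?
s^3 + 1.9*s^2 + 8.09*s - 0.829 = (s - 0.1)(s^2 + 2*s + 8.29). Poles: -1 + 2.7j, -1 - 2.7j, 0.1. RHP poles (Re>0): 1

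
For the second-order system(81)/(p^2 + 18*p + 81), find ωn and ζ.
Standard form: ωn²/(p²+2ζωn·p+ωn²).
const=81=ωn² → ωn=9, p coeff=18=2ζωn → ζ=1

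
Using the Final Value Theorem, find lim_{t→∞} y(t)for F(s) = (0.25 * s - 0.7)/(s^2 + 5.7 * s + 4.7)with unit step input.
FVT: lim_{t→∞} y(t) = lim_{s→0} s*Y(s) where Y(s) = F(s)/s.
= lim_{s→0} F(s) = F(0) = num(0)/den(0) = -0.7/4.7 = -0.1489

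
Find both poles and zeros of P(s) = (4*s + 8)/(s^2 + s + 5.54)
Set denominator = 0: s^2 + s + 5.54 = 0 → Poles: -0.5 + 2.3j, -0.5 - 2.3j
Set numerator = 0: 4*s + 8 = 0 → Zeros: -2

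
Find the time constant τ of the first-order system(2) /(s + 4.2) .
First-order system: τ = -1/pole. Pole = -4.2. τ = -1/(-4.2) = 0.2381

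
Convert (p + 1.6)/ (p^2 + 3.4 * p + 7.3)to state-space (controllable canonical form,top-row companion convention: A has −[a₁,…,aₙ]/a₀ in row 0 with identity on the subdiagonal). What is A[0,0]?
Reachable canonical form for den = p^2 + 3.4*p + 7.3: top row of A = -[a₁,a₂,...,aₙ]/a₀, ones on the subdiagonal, zeros elsewhere.
A = [[-3.4, -7.3], [1, 0]].
A[0,0] = -3.4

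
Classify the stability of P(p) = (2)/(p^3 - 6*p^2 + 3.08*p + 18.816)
Denominator: p^3 - 6*p^2 + 3.08*p + 18.816 = (p - 3.2)(p - 4.2)(p + 1.4). Poles: -1.4, 3.2, 4.2. Unstable (2 pole(s) in RHP)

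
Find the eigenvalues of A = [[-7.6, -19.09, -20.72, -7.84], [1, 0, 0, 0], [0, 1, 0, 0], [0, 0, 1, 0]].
Eigenvalues solve det(λI - A) = 0.
Characteristic polynomial: λ^4 + 7.6*λ^3 + 19.09*λ^2 + 20.72*λ + 7.84 = 0.
Factor: (λ + 4)(λ + 0.8)(λ^2 + 2.8*λ + 2.45) = 0.
Roots: -0.8, -1.4 + 0.7j, -1.4 - 0.7j, -4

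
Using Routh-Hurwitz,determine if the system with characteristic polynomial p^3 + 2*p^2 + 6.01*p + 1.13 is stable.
Routh array:
p^3: [1, 6.01]; p^2: [2, 1.13]; p^1: [5.445]; p^0: [1.13]
First column: [1, 2, 5.445, 1.13]. Sign changes = 0.
Yes, stable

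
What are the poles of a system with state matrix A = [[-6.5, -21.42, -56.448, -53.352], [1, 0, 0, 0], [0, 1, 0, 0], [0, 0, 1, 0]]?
Eigenvalues solve det(λI - A) = 0.
Characteristic polynomial: λ^4 + 6.5*λ^3 + 21.42*λ^2 + 56.448*λ + 53.352 = 0.
Factor: (λ + 1.5)(λ + 3.8)(λ^2 + 1.2*λ + 9.36) = 0.
Roots: -0.6 + 3j, -0.6 - 3j, -1.5, -3.8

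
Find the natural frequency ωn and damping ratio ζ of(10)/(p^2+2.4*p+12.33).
Underdamped: complex pole -1.2 + 3.3j. ωn = |pole| = 3.511, ζ = -Re(pole)/ωn = 0.3417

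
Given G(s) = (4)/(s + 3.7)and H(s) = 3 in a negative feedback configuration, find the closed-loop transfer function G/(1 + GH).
Closed-loop T = G/(1+GH).
Numerator: G_num * H_den = 4.
Denominator: G_den * H_den + G_num * H_num = (s + 3.7) + (12) = s + 15.7.
T(s) = (4)/(s + 15.7)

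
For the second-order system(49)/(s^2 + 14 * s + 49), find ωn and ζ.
Standard form: ωn²/(s²+2ζωn·s+ωn²).
const=49=ωn² → ωn=7, s coeff=14=2ζωn → ζ=1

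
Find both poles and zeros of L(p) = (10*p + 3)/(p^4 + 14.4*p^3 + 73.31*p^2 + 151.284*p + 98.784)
Set denominator = 0: p^4 + 14.4*p^3 + 73.31*p^2 + 151.284*p + 98.784 = (p + 3.5)(p + 1.2)(p + 4.9)(p + 4.8) = 0 → Poles: -1.2, -3.5, -4.8, -4.9
Set numerator = 0: 10*p + 3 = 0 → Zeros: -0.3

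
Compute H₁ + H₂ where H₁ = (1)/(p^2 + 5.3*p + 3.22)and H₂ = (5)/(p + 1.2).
Parallel: H = H₁ + H₂ = (n₁·d₂ + n₂·d₁)/(d₁·d₂).
n₁·d₂ = p + 1.2. n₂·d₁ = 5*p^2 + 26.5*p + 16.1. Sum = 5*p^2 + 27.5*p + 17.3. d₁·d₂ = p^3 + 6.5*p^2 + 9.58*p + 3.864.
H(p) = (5*p^2 + 27.5*p + 17.3)/(p^3 + 6.5*p^2 + 9.58*p + 3.864)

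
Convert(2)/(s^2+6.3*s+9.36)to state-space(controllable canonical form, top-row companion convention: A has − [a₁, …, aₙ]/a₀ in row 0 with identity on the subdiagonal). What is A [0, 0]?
Reachable canonical form for den = s^2 + 6.3*s + 9.36: top row of A = -[a₁,a₂,...,aₙ]/a₀, ones on the subdiagonal, zeros elsewhere.
A = [[-6.3, -9.36], [1, 0]].
A[0,0] = -6.3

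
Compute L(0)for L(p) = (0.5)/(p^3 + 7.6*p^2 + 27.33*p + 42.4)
DC gain = L(0) = num(0)/den(0) = 0.5/42.4 = 0.01179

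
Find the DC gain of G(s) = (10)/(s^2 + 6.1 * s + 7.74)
DC gain = G(0) = num(0)/den(0) = 10/7.74 = 1.292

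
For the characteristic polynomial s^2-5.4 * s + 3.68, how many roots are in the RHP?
s^2 - 5.4*s + 3.68 = (s - 0.8)(s - 4.6). Poles: 0.8, 4.6. RHP poles (Re>0): 2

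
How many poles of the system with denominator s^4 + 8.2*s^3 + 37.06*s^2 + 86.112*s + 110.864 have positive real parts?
s^4 + 8.2*s^3 + 37.06*s^2 + 86.112*s + 110.864 = (s^2 + 5*s + 10.66)(s^2 + 3.2*s + 10.4). Poles: -1.6 + 2.8j, -1.6 - 2.8j, -2.5 + 2.1j, -2.5 - 2.1j. RHP poles (Re>0): 0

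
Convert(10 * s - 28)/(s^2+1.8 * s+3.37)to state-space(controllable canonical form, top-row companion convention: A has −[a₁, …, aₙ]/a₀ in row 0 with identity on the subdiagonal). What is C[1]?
Reachable canonical form: C = numerator coefficients (right-aligned, zero-padded to length n).
num = 10*s - 28, C = [[10, -28]].
C[1] = -28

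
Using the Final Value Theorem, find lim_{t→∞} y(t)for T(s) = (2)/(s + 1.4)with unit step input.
FVT: lim_{t→∞} y(t) = lim_{s→0} s*Y(s) where Y(s) = T(s)/s.
= lim_{s→0} T(s) = T(0) = num(0)/den(0) = 2/1.4 = 1.429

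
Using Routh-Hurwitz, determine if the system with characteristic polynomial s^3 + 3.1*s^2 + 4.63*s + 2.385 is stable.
Routh array:
s^3: [1, 4.63]; s^2: [3.1, 2.385]; s^1: [3.86065]; s^0: [2.385]
First column: [1, 3.1, 3.86065, 2.385]. Sign changes = 0.
Yes, stable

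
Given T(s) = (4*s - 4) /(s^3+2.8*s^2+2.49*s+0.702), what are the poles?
Set denominator = 0: s^3 + 2.8*s^2 + 2.49*s + 0.702 = (s + 1.3)(s + 0.9)(s + 0.6) = 0 → Poles: -0.6, -0.9, -1.3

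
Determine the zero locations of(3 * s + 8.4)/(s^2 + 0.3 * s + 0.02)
Set numerator = 0: 3*s + 8.4 = 0 → Zeros: -2.8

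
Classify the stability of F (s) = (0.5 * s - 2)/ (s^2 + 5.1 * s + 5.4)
Denominator: s^2 + 5.1*s + 5.4 = (s + 3.6)(s + 1.5). Poles: -1.5, -3.6. Stable (all poles in LHP)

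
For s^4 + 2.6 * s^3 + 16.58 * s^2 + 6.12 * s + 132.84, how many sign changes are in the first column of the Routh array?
Routh array:
s^4: [1, 16.58, 132.84]; s^3: [2.6, 6.12]; s^2: [14.2262, 132.84]; s^1: [-18.1581]; s^0: [132.84]
First column: [1, 2.6, 14.2262, -18.1581, 132.84]. Sign changes = 2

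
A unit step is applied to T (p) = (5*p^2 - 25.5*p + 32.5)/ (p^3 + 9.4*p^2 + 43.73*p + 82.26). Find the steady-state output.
FVT: lim_{t→∞} y(t) = lim_{p→0} p*Y(p) where Y(p) = T(p)/p.
= lim_{p→0} T(p) = T(0) = num(0)/den(0) = 32.5/82.26 = 0.3951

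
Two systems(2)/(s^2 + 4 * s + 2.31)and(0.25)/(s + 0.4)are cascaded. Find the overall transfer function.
Series: H = H₁ · H₂ = (n₁·n₂)/(d₁·d₂).
Num: n₁·n₂ = 0.5. Den: d₁·d₂ = s^3 + 4.4*s^2 + 3.91*s + 0.924.
H(s) = (0.5)/(s^3 + 4.4*s^2 + 3.91*s + 0.924)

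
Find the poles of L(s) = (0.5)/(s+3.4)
Set denominator = 0: s + 3.4 = 0 → Poles: -3.4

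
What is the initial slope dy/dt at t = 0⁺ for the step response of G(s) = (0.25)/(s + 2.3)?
IVT: y'(0⁺) = lim_{s→∞} s²·Y(s) = lim_{s→∞} s·G(s).
deg(num) = 0, deg(den) = 1, relative degree = 1, so s·G(s) → (leading num)/(leading den) = 0.25/1 = 0.25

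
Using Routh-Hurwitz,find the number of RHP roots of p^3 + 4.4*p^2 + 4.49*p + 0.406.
Routh array:
p^3: [1, 4.49]; p^2: [4.4, 0.406]; p^1: [4.39773]; p^0: [0.406]
First column: [1, 4.4, 4.39773, 0.406]. Sign changes = RHP roots = 0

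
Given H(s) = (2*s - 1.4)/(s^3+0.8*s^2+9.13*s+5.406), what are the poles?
Set denominator = 0: s^3 + 0.8*s^2 + 9.13*s + 5.406 = (s + 0.6)(s^2 + 0.2*s + 9.01) = 0 → Poles: -0.1 + 3j, -0.1 - 3j, -0.6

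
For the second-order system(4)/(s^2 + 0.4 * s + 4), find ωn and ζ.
Standard form: ωn²/(s²+2ζωn·s+ωn²).
const=4=ωn² → ωn=2, s coeff=0.4=2ζωn → ζ=0.1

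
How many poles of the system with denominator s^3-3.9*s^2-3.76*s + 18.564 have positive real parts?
s^3 - 3.9*s^2 - 3.76*s + 18.564 = (s - 3.4)(s - 2.6)(s + 2.1). Poles: -2.1, 2.6, 3.4. RHP poles (Re>0): 2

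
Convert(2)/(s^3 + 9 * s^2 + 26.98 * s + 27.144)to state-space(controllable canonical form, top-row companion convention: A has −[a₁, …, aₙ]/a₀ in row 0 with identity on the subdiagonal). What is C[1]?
Reachable canonical form: C = numerator coefficients (right-aligned, zero-padded to length n).
num = 2, C = [[0, 0, 2]].
C[1] = 0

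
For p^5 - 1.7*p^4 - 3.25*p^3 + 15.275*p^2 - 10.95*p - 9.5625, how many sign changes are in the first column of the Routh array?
Routh array:
p^5: [1, -3.25, -10.95]; p^4: [-1.7, 15.275, -9.5625]; p^3: [5.73529, -16.575]; p^2: [10.362, -9.5625]; p^1: [-11.2822]; p^0: [-9.5625]
First column: [1, -1.7, 5.73529, 10.362, -11.2822, -9.5625]. Sign changes = 3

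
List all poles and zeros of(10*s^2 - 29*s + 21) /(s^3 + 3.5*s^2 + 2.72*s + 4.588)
Set denominator = 0: s^3 + 3.5*s^2 + 2.72*s + 4.588 = (s + 3.1)(s^2 + 0.4*s + 1.48) = 0 → Poles: -0.2 + 1.2j, -0.2 - 1.2j, -3.1
Set numerator = 0: 10*s^2 - 29*s + 21 = 10*(s - 1.4)(s - 1.5) = 0 → Zeros: 1.4, 1.5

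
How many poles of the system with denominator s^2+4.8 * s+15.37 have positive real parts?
Poles: -2.4 + 3.1j, -2.4 - 3.1j. RHP poles (Re>0): 0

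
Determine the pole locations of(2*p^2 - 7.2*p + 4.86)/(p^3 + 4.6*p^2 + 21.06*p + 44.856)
Set denominator = 0: p^3 + 4.6*p^2 + 21.06*p + 44.856 = (p + 2.8)(p^2 + 1.8*p + 16.02) = 0 → Poles: -0.9 + 3.9j, -0.9 - 3.9j, -2.8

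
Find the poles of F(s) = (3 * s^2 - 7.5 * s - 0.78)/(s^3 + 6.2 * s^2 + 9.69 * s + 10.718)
Set denominator = 0: s^3 + 6.2*s^2 + 9.69*s + 10.718 = (s + 4.6)(s^2 + 1.6*s + 2.33) = 0 → Poles: -0.8 + 1.3j, -0.8 - 1.3j, -4.6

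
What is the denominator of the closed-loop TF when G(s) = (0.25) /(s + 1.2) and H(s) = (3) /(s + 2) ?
Characteristic poly = G_den * H_den + G_num * H_num = (s^2 + 3.2*s + 2.4) + (0.75) = s^2 + 3.2*s + 3.15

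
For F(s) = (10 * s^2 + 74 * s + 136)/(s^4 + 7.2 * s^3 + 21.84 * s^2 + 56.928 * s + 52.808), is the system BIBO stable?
Denominator: s^4 + 7.2*s^3 + 21.84*s^2 + 56.928*s + 52.808 = (s + 4.6)(s + 1.4)(s^2 + 1.2*s + 8.2). Poles: -0.6 + 2.8j, -0.6 - 2.8j, -1.4, -4.6. All Re(p)<0: Yes (stable)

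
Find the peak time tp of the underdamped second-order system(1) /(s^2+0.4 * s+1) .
Standard form: ωn²/(s²+2ζωn·s+ωn²) → ωn = 1, ζ = 0.2.
ωd = ωn·√(1-ζ²) = 1·√(1-0.2²) = 0.9798.
tp = π/ωd = π/0.9798 = 3.206 s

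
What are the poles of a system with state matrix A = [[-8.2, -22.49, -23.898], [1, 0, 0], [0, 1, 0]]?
Eigenvalues solve det(λI - A) = 0.
Characteristic polynomial: λ^3 + 8.2*λ^2 + 22.49*λ + 23.898 = 0.
Factor: (λ + 4.2)(λ^2 + 4*λ + 5.69) = 0.
Roots: -2 + 1.3j, -2 - 1.3j, -4.2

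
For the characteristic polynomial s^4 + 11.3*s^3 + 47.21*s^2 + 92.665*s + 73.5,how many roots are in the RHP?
s^4 + 11.3*s^3 + 47.21*s^2 + 92.665*s + 73.5 = (s + 4.9)(s + 2.4)(s^2 + 4*s + 6.25). Poles: -2 + 1.5j, -2 - 1.5j, -2.4, -4.9. RHP poles (Re>0): 0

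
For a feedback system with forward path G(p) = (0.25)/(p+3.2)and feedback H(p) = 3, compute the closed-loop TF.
Closed-loop T = G/(1+GH).
Numerator: G_num * H_den = 0.25.
Denominator: G_den * H_den + G_num * H_num = (p + 3.2) + (0.75) = p + 3.95.
T(p) = (0.25)/(p + 3.95)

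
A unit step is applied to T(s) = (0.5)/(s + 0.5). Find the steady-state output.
FVT: lim_{t→∞} y(t) = lim_{s→0} s*Y(s) where Y(s) = T(s)/s.
= lim_{s→0} T(s) = T(0) = num(0)/den(0) = 0.5/0.5 = 1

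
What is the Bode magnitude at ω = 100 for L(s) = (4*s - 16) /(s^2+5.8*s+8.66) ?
Substitute s = j*100: L(j100) = 0.00391223 - 0.0398076j.
|L(j100)| = sqrt(Re² + Im²) = 0.04.
20*log₁₀(0.04) = -27.96 dB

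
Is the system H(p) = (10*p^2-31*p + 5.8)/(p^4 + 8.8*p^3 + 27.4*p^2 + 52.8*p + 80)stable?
Denominator: p^4 + 8.8*p^3 + 27.4*p^2 + 52.8*p + 80 = (p + 4)(p + 4)(p^2 + 0.8*p + 5). Poles: -0.4 + 2.2j, -0.4 - 2.2j, -4, -4. All Re(p)<0: Yes (stable)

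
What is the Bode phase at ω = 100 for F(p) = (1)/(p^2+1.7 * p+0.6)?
Substitute p = j*100: F(j100) = -9.99771e-05 - 1.69971e-06j.
∠F(j100) = atan2(Im, Re) = atan2(-1.69971e-06, -9.99771e-05) = -179.03°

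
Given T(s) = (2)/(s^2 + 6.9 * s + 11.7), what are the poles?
Set denominator = 0: s^2 + 6.9*s + 11.7 = (s + 3.9)(s + 3) = 0 → Poles: -3, -3.9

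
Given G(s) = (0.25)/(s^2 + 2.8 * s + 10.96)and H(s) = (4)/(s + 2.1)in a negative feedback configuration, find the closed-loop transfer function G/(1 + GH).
Closed-loop T = G/(1+GH).
Numerator: G_num * H_den = 0.25*s + 0.525.
Denominator: G_den * H_den + G_num * H_num = (s^3 + 4.9*s^2 + 16.84*s + 23.016) + (1) = s^3 + 4.9*s^2 + 16.84*s + 24.016.
T(s) = (0.25*s + 0.525)/(s^3 + 4.9*s^2 + 16.84*s + 24.016)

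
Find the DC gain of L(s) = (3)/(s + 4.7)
DC gain = L(0) = num(0)/den(0) = 3/4.7 = 0.6383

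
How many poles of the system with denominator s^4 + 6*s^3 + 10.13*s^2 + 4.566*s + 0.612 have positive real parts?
s^4 + 6*s^3 + 10.13*s^2 + 4.566*s + 0.612 = (s + 2)(s + 0.3)(s + 3.4)(s + 0.3). Poles: -0.3, -0.3, -2, -3.4. RHP poles (Re>0): 0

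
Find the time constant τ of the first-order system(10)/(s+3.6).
First-order system: τ = -1/pole. Pole = -3.6. τ = -1/(-3.6) = 0.2778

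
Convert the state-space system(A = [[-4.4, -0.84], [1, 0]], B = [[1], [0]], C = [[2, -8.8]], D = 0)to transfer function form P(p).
P(p) = C(pI - A)⁻¹B + D.
Characteristic polynomial det(pI - A) = p^2 + 4.4*p + 0.84.
Numerator from C·adj(pI-A)·B + D·det(pI-A) = 2*p - 8.8.
P(p) = (2*p - 8.8)/(p^2 + 4.4*p + 0.84)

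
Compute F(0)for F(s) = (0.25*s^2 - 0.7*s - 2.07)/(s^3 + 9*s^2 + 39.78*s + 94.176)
DC gain = F(0) = num(0)/den(0) = -2.07/94.176 = -0.02198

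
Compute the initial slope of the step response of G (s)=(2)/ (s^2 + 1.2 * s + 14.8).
IVT: y'(0⁺) = lim_{s→∞} s²·Y(s) = lim_{s→∞} s·G(s).
deg(num) = 0, deg(den) = 2, relative degree = 2 ≥ 2, so s·G(s) → 0. Initial slope = 0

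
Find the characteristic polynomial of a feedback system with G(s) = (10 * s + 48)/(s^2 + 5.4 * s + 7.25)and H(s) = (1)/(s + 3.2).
Characteristic poly = G_den * H_den + G_num * H_num = (s^3 + 8.6*s^2 + 24.53*s + 23.2) + (10*s + 48) = s^3 + 8.6*s^2 + 34.53*s + 71.2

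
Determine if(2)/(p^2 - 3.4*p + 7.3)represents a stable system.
Denominator: p^2 - 3.4*p + 7.3. Poles: 1.7 + 2.1j, 1.7 - 2.1j. All Re(p)<0: No (unstable)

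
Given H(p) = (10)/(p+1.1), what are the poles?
Set denominator = 0: p + 1.1 = 0 → Poles: -1.1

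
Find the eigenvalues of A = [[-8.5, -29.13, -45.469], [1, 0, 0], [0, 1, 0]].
Eigenvalues solve det(λI - A) = 0.
Characteristic polynomial: λ^3 + 8.5*λ^2 + 29.13*λ + 45.469 = 0.
Factor: (λ + 4.1)(λ^2 + 4.4*λ + 11.09) = 0.
Roots: -2.2 + 2.5j, -2.2 - 2.5j, -4.1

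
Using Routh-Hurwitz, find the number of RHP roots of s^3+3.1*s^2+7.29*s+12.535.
Routh array:
s^3: [1, 7.29]; s^2: [3.1, 12.535]; s^1: [3.24645]; s^0: [12.535]
First column: [1, 3.1, 3.24645, 12.535]. Sign changes = RHP roots = 0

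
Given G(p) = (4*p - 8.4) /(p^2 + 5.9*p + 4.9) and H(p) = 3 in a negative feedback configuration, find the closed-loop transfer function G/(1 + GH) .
Closed-loop T = G/(1+GH).
Numerator: G_num * H_den = 4*p - 8.4.
Denominator: G_den * H_den + G_num * H_num = (p^2 + 5.9*p + 4.9) + (12*p - 25.2) = p^2 + 17.9*p - 20.3.
T(p) = (4*p - 8.4)/(p^2 + 17.9*p - 20.3)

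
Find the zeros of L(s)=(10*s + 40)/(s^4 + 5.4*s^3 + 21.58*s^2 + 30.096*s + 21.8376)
Set numerator = 0: 10*s + 40 = 0 → Zeros: -4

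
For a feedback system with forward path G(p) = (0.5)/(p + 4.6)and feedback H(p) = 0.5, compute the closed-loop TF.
Closed-loop T = G/(1+GH).
Numerator: G_num * H_den = 0.5.
Denominator: G_den * H_den + G_num * H_num = (p + 4.6) + (0.25) = p + 4.85.
T(p) = (0.5)/(p + 4.85)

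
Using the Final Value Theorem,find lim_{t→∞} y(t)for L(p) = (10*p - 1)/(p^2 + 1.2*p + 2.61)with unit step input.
FVT: lim_{t→∞} y(t) = lim_{p→0} p*Y(p) where Y(p) = L(p)/p.
= lim_{p→0} L(p) = L(0) = num(0)/den(0) = -1/2.61 = -0.3831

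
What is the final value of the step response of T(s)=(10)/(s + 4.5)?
FVT: lim_{t→∞} y(t) = lim_{s→0} s*Y(s) where Y(s) = T(s)/s.
= lim_{s→0} T(s) = T(0) = num(0)/den(0) = 10/4.5 = 2.222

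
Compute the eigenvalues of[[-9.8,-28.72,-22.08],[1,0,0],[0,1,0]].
Eigenvalues solve det(λI - A) = 0.
Characteristic polynomial: λ^3 + 9.8*λ^2 + 28.72*λ + 22.08 = 0.
Factor: (λ + 4)(λ + 1.2)(λ + 4.6) = 0.
Roots: -1.2, -4, -4.6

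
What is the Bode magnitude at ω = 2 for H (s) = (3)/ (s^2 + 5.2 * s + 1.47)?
Substitute s = j*2: H(j2) = -0.066253 - 0.272344j.
|H(j2)| = sqrt(Re² + Im²) = 0.2803.
20*log₁₀(0.2803) = -11.05 dB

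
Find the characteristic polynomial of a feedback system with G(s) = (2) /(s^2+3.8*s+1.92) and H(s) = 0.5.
Characteristic poly = G_den * H_den + G_num * H_num = (s^2 + 3.8*s + 1.92) + (1) = s^2 + 3.8*s + 2.92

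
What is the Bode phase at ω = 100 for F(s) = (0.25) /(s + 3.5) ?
Substitute s = j*100: F(j100) = 8.73929e-05 - 0.00249694j.
∠F(j100) = atan2(Im, Re) = atan2(-0.00249694, 8.73929e-05) = -88.00°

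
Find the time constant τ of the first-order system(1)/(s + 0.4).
First-order system: τ = -1/pole. Pole = -0.4. τ = -1/(-0.4) = 2.5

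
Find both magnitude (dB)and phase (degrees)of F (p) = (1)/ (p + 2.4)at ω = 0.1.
Substitute p = j*0.1: F(j0.1) = 0.415945 - 0.017331j.
|F| = 20*log₁₀(sqrt(Re²+Im²)) = -7.61 dB.
∠F = atan2(Im, Re) = -2.39°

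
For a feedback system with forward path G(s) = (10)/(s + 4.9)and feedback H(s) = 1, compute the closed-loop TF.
Closed-loop T = G/(1+GH).
Numerator: G_num * H_den = 10.
Denominator: G_den * H_den + G_num * H_num = (s + 4.9) + (10) = s + 14.9.
T(s) = (10)/(s + 14.9)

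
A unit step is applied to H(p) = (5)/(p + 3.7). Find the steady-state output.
FVT: lim_{t→∞} y(t) = lim_{p→0} p*Y(p) where Y(p) = H(p)/p.
= lim_{p→0} H(p) = H(0) = num(0)/den(0) = 5/3.7 = 1.351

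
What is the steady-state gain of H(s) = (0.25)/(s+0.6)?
DC gain = H(0) = num(0)/den(0) = 0.25/0.6 = 0.4167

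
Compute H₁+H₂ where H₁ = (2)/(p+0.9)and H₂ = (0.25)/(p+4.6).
Parallel: H = H₁ + H₂ = (n₁·d₂ + n₂·d₁)/(d₁·d₂).
n₁·d₂ = 2*p + 9.2. n₂·d₁ = 0.25*p + 0.225. Sum = 2.25*p + 9.425. d₁·d₂ = p^2 + 5.5*p + 4.14.
H(p) = (2.25*p + 9.425)/(p^2 + 5.5*p + 4.14)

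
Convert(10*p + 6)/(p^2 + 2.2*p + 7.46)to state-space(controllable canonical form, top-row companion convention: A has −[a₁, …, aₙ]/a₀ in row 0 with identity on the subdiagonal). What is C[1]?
Reachable canonical form: C = numerator coefficients (right-aligned, zero-padded to length n).
num = 10*p + 6, C = [[10, 6]].
C[1] = 6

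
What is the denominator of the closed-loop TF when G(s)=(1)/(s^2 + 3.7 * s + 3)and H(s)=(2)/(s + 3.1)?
Characteristic poly = G_den * H_den + G_num * H_num = (s^3 + 6.8*s^2 + 14.47*s + 9.3) + (2) = s^3 + 6.8*s^2 + 14.47*s + 11.3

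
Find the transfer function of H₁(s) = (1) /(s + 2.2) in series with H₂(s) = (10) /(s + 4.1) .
Series: H = H₁ · H₂ = (n₁·n₂)/(d₁·d₂).
Num: n₁·n₂ = 10. Den: d₁·d₂ = s^2 + 6.3*s + 9.02.
H(s) = (10)/(s^2 + 6.3*s + 9.02)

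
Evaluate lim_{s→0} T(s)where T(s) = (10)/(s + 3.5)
DC gain = T(0) = num(0)/den(0) = 10/3.5 = 2.857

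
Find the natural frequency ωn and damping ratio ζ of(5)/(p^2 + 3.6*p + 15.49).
Underdamped: complex pole -1.8 + 3.5j. ωn = |pole| = 3.936, ζ = -Re(pole)/ωn = 0.4573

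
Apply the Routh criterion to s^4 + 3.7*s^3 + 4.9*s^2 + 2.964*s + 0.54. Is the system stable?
Routh array:
s^4: [1, 4.9, 0.54]; s^3: [3.7, 2.964]; s^2: [4.09892, 0.54]; s^1: [2.47655]; s^0: [0.54]
First column: [1, 3.7, 4.09892, 2.47655, 0.54]. Sign changes = 0.
Yes, stable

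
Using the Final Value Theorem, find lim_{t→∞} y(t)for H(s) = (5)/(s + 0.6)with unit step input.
FVT: lim_{t→∞} y(t) = lim_{s→0} s*Y(s) where Y(s) = H(s)/s.
= lim_{s→0} H(s) = H(0) = num(0)/den(0) = 5/0.6 = 8.333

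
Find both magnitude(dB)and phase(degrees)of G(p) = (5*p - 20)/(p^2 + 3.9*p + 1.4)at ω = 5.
Substitute p = j*5: G(j5) = 1.02378 - 0.213399j.
|G| = 20*log₁₀(sqrt(Re²+Im²)) = 0.39 dB.
∠G = atan2(Im, Re) = -11.77°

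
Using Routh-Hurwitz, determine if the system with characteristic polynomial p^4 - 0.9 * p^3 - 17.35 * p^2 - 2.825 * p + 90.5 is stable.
Routh array:
p^4: [1, -17.35, 90.5]; p^3: [-0.9, -2.825]; p^2: [-20.4889, 90.5]; p^1: [-6.80033]; p^0: [90.5]
First column: [1, -0.9, -20.4889, -6.80033, 90.5]. Sign changes = 2.
No, unstable (2 RHP root(s))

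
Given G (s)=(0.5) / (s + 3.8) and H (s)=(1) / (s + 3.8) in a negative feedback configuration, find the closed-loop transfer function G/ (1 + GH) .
Closed-loop T = G/(1+GH).
Numerator: G_num * H_den = 0.5*s + 1.9.
Denominator: G_den * H_den + G_num * H_num = (s^2 + 7.6*s + 14.44) + (0.5) = s^2 + 7.6*s + 14.94.
T(s) = (0.5*s + 1.9)/(s^2 + 7.6*s + 14.94)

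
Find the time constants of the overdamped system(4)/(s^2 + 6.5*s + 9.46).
Overdamped: real poles at -2.2, -4.3. τ = -1/pole → τ₁ = 0.4545, τ₂ = 0.2326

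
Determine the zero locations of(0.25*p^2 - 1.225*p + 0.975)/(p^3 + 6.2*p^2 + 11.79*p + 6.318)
Set numerator = 0: 0.25*p^2 - 1.225*p + 0.975 = 0.25*(p - 3.9)(p - 1) = 0 → Zeros: 1, 3.9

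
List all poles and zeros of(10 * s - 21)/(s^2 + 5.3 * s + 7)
Set denominator = 0: s^2 + 5.3*s + 7 = (s + 2.8)(s + 2.5) = 0 → Poles: -2.5, -2.8
Set numerator = 0: 10*s - 21 = 0 → Zeros: 2.1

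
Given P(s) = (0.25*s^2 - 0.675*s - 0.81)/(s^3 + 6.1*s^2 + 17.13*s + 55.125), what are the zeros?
Set numerator = 0: 0.25*s^2 - 0.675*s - 0.81 = 0.25*(s + 0.9)(s - 3.6) = 0 → Zeros: -0.9, 3.6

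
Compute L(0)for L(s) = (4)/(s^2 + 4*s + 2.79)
DC gain = L(0) = num(0)/den(0) = 4/2.79 = 1.434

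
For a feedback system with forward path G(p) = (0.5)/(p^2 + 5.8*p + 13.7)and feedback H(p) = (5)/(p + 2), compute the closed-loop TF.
Closed-loop T = G/(1+GH).
Numerator: G_num * H_den = 0.5*p + 1.
Denominator: G_den * H_den + G_num * H_num = (p^3 + 7.8*p^2 + 25.3*p + 27.4) + (2.5) = p^3 + 7.8*p^2 + 25.3*p + 29.9.
T(p) = (0.5*p + 1)/(p^3 + 7.8*p^2 + 25.3*p + 29.9)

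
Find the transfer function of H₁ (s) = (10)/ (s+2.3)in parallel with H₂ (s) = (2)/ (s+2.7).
Parallel: H = H₁ + H₂ = (n₁·d₂ + n₂·d₁)/(d₁·d₂).
n₁·d₂ = 10*s + 27. n₂·d₁ = 2*s + 4.6. Sum = 12*s + 31.6. d₁·d₂ = s^2 + 5*s + 6.21.
H(s) = (12*s + 31.6)/(s^2 + 5*s + 6.21)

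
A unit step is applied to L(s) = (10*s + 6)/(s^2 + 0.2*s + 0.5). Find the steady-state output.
FVT: lim_{t→∞} y(t) = lim_{s→0} s*Y(s) where Y(s) = L(s)/s.
= lim_{s→0} L(s) = L(0) = num(0)/den(0) = 6/0.5 = 12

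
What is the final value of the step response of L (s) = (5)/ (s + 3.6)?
FVT: lim_{t→∞} y(t) = lim_{s→0} s*Y(s) where Y(s) = L(s)/s.
= lim_{s→0} L(s) = L(0) = num(0)/den(0) = 5/3.6 = 1.389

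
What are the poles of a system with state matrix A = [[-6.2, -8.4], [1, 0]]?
Eigenvalues solve det(λI - A) = 0.
Characteristic polynomial: λ^2 + 6.2*λ + 8.4 = 0.
Factor: (λ + 2)(λ + 4.2) = 0.
Roots: -2, -4.2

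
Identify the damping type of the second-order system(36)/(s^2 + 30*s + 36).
Standard form: ωn²/(s²+2ζωn·s+ωn²) gives ωn=6, ζ=2.5.
Overdamped (ζ = 2.5 > 1)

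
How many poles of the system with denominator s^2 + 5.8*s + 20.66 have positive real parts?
Poles: -2.9 + 3.5j, -2.9 - 3.5j. RHP poles (Re>0): 0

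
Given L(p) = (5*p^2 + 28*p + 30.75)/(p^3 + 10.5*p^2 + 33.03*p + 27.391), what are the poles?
Set denominator = 0: p^3 + 10.5*p^2 + 33.03*p + 27.391 = (p + 4.3)(p + 4.9)(p + 1.3) = 0 → Poles: -1.3, -4.3, -4.9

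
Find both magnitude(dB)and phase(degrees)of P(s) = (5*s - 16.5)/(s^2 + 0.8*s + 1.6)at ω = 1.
Substitute s = j*1: P(j1) = -5.9 + 16.2j.
|P| = 20*log₁₀(sqrt(Re²+Im²)) = 24.73 dB.
∠P = atan2(Im, Re) = 110.01°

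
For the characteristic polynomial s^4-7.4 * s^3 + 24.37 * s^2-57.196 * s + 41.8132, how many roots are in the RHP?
s^4 - 7.4*s^3 + 24.37*s^2 - 57.196*s + 41.8132 = (s - 4.3)(s - 1.1)(s^2 - 2*s + 8.84). Poles: 1 + 2.8j, 1 - 2.8j, 1.1, 4.3. RHP poles (Re>0): 4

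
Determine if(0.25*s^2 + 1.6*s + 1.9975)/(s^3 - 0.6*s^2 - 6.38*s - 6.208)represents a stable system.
Denominator: s^3 - 0.6*s^2 - 6.38*s - 6.208 = (s - 3.2)(s^2 + 2.6*s + 1.94). Poles: -1.3 + 0.5j, -1.3 - 0.5j, 3.2. All Re(p)<0: No (unstable)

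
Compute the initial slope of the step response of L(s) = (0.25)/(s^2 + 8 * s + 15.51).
IVT: y'(0⁺) = lim_{s→∞} s²·Y(s) = lim_{s→∞} s·L(s).
deg(num) = 0, deg(den) = 2, relative degree = 2 ≥ 2, so s·L(s) → 0. Initial slope = 0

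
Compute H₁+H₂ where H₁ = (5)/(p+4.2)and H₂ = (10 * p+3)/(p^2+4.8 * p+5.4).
Parallel: H = H₁ + H₂ = (n₁·d₂ + n₂·d₁)/(d₁·d₂).
n₁·d₂ = 5*p^2 + 24*p + 27. n₂·d₁ = 10*p^2 + 45*p + 12.6. Sum = 15*p^2 + 69*p + 39.6. d₁·d₂ = p^3 + 9*p^2 + 25.56*p + 22.68.
H(p) = (15*p^2 + 69*p + 39.6)/(p^3 + 9*p^2 + 25.56*p + 22.68)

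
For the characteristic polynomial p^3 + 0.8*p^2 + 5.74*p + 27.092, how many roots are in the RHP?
p^3 + 0.8*p^2 + 5.74*p + 27.092 = (p + 2.6)(p^2 - 1.8*p + 10.42). Poles: -2.6, 0.9 + 3.1j, 0.9 - 3.1j. RHP poles (Re>0): 2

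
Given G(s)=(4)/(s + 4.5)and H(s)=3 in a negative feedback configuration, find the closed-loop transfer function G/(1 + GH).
Closed-loop T = G/(1+GH).
Numerator: G_num * H_den = 4.
Denominator: G_den * H_den + G_num * H_num = (s + 4.5) + (12) = s + 16.5.
T(s) = (4)/(s + 16.5)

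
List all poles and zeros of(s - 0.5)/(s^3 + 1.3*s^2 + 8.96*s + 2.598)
Set denominator = 0: s^3 + 1.3*s^2 + 8.96*s + 2.598 = (s + 0.3)(s^2 + s + 8.66) = 0 → Poles: -0.3, -0.5 + 2.9j, -0.5 - 2.9j
Set numerator = 0: s - 0.5 = 0 → Zeros: 0.5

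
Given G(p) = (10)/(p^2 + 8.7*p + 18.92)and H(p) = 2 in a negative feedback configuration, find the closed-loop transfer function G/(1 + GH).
Closed-loop T = G/(1+GH).
Numerator: G_num * H_den = 10.
Denominator: G_den * H_den + G_num * H_num = (p^2 + 8.7*p + 18.92) + (20) = p^2 + 8.7*p + 38.92.
T(p) = (10)/(p^2 + 8.7*p + 38.92)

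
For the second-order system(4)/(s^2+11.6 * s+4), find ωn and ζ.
Standard form: ωn²/(s²+2ζωn·s+ωn²).
const=4=ωn² → ωn=2, s coeff=11.6=2ζωn → ζ=2.9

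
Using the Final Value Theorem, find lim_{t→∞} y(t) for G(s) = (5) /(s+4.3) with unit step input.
FVT: lim_{t→∞} y(t) = lim_{s→0} s*Y(s) where Y(s) = G(s)/s.
= lim_{s→0} G(s) = G(0) = num(0)/den(0) = 5/4.3 = 1.163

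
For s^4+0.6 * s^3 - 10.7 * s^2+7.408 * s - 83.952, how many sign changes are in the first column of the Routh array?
Routh array:
s^4: [1, -10.7, -83.952]; s^3: [0.6, 7.408]; s^2: [-23.0467, -83.952]; s^1: [5.22238]; s^0: [-83.952]
First column: [1, 0.6, -23.0467, 5.22238, -83.952]. Sign changes = 3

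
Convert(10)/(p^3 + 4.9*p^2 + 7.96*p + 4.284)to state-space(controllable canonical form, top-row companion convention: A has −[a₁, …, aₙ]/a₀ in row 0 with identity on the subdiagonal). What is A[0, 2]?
Reachable canonical form for den = p^3 + 4.9*p^2 + 7.96*p + 4.284: top row of A = -[a₁,a₂,...,aₙ]/a₀, ones on the subdiagonal, zeros elsewhere.
A = [[-4.9, -7.96, -4.284], [1, 0, 0], [0, 1, 0]].
A[0,2] = -4.284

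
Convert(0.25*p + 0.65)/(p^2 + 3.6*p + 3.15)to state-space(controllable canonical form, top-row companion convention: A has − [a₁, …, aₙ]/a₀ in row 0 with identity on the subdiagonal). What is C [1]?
Reachable canonical form: C = numerator coefficients (right-aligned, zero-padded to length n).
num = 0.25*p + 0.65, C = [[0.25, 0.65]].
C[1] = 0.65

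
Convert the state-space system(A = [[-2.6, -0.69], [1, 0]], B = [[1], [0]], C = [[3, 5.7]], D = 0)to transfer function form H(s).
H(s) = C(sI - A)⁻¹B + D.
Characteristic polynomial det(sI - A) = s^2 + 2.6*s + 0.69.
Numerator from C·adj(sI-A)·B + D·det(sI-A) = 3*s + 5.7.
H(s) = (3*s + 5.7)/(s^2 + 2.6*s + 0.69)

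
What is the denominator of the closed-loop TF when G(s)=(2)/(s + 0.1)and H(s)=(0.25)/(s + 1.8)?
Characteristic poly = G_den * H_den + G_num * H_num = (s^2 + 1.9*s + 0.18) + (0.5) = s^2 + 1.9*s + 0.68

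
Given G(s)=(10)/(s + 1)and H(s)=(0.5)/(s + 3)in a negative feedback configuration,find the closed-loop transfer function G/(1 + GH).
Closed-loop T = G/(1+GH).
Numerator: G_num * H_den = 10*s + 30.
Denominator: G_den * H_den + G_num * H_num = (s^2 + 4*s + 3) + (5) = s^2 + 4*s + 8.
T(s) = (10*s + 30)/(s^2 + 4*s + 8)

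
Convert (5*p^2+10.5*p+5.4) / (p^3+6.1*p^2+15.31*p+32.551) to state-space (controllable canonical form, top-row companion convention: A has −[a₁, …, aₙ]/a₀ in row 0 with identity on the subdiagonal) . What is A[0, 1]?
Reachable canonical form for den = p^3 + 6.1*p^2 + 15.31*p + 32.551: top row of A = -[a₁,a₂,...,aₙ]/a₀, ones on the subdiagonal, zeros elsewhere.
A = [[-6.1, -15.31, -32.551], [1, 0, 0], [0, 1, 0]].
A[0,1] = -15.31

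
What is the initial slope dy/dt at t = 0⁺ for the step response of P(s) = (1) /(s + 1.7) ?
IVT: y'(0⁺) = lim_{s→∞} s²·Y(s) = lim_{s→∞} s·P(s).
deg(num) = 0, deg(den) = 1, relative degree = 1, so s·P(s) → (leading num)/(leading den) = 1/1 = 1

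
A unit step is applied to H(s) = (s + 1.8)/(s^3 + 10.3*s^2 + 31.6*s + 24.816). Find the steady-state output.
FVT: lim_{t→∞} y(t) = lim_{s→0} s*Y(s) where Y(s) = H(s)/s.
= lim_{s→0} H(s) = H(0) = num(0)/den(0) = 1.8/24.816 = 0.07253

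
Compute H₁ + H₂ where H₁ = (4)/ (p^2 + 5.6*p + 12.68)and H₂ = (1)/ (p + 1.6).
Parallel: H = H₁ + H₂ = (n₁·d₂ + n₂·d₁)/(d₁·d₂).
n₁·d₂ = 4*p + 6.4. n₂·d₁ = p^2 + 5.6*p + 12.68. Sum = p^2 + 9.6*p + 19.08. d₁·d₂ = p^3 + 7.2*p^2 + 21.64*p + 20.288.
H(p) = (p^2 + 9.6*p + 19.08)/(p^3 + 7.2*p^2 + 21.64*p + 20.288)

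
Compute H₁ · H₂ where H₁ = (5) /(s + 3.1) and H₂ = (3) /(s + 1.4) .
Series: H = H₁ · H₂ = (n₁·n₂)/(d₁·d₂).
Num: n₁·n₂ = 15. Den: d₁·d₂ = s^2 + 4.5*s + 4.34.
H(s) = (15)/(s^2 + 4.5*s + 4.34)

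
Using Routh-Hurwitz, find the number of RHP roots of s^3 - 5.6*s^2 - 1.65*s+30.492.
Routh array:
s^3: [1, -1.65]; s^2: [-5.6, 30.492]; s^1: [3.795]; s^0: [30.492]
First column: [1, -5.6, 3.795, 30.492]. Sign changes = RHP roots = 2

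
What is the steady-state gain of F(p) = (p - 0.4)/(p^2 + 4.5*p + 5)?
DC gain = F(0) = num(0)/den(0) = -0.4/5 = -0.08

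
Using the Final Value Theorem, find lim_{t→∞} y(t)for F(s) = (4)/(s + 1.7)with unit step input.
FVT: lim_{t→∞} y(t) = lim_{s→0} s*Y(s) where Y(s) = F(s)/s.
= lim_{s→0} F(s) = F(0) = num(0)/den(0) = 4/1.7 = 2.353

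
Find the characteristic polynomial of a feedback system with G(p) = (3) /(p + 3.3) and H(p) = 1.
Characteristic poly = G_den * H_den + G_num * H_num = (p + 3.3) + (3) = p + 6.3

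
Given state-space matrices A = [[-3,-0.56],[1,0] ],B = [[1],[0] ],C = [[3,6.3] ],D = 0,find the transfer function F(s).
F(s) = C(sI - A)⁻¹B + D.
Characteristic polynomial det(sI - A) = s^2 + 3*s + 0.56.
Numerator from C·adj(sI-A)·B + D·det(sI-A) = 3*s + 6.3.
F(s) = (3*s + 6.3)/(s^2 + 3*s + 0.56)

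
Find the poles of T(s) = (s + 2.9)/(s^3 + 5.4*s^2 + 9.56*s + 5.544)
Set denominator = 0: s^3 + 5.4*s^2 + 9.56*s + 5.544 = (s + 1.4)(s + 2.2)(s + 1.8) = 0 → Poles: -1.4, -1.8, -2.2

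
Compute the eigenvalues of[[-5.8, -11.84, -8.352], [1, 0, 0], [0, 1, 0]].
Eigenvalues solve det(λI - A) = 0.
Characteristic polynomial: λ^3 + 5.8*λ^2 + 11.84*λ + 8.352 = 0.
Factor: (λ + 1.8)(λ^2 + 4*λ + 4.64) = 0.
Roots: -1.8, -2 + 0.8j, -2 - 0.8j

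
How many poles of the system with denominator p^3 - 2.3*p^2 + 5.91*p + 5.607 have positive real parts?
p^3 - 2.3*p^2 + 5.91*p + 5.607 = (p + 0.7)(p^2 - 3*p + 8.01). Poles: -0.7, 1.5 + 2.4j, 1.5 - 2.4j. RHP poles (Re>0): 2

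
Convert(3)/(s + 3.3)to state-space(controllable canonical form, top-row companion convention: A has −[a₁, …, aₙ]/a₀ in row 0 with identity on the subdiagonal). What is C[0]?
Reachable canonical form: C = numerator coefficients (right-aligned, zero-padded to length n).
num = 3, C = [[3]].
C[0] = 3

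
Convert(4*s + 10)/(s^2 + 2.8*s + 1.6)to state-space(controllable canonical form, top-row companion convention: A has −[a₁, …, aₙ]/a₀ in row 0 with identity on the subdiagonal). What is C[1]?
Reachable canonical form: C = numerator coefficients (right-aligned, zero-padded to length n).
num = 4*s + 10, C = [[4, 10]].
C[1] = 10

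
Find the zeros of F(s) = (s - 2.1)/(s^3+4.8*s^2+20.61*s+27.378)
Set numerator = 0: s - 2.1 = 0 → Zeros: 2.1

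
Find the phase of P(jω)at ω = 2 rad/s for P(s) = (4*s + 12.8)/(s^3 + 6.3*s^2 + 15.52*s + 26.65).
Substitute s = j*2: P(j2) = 0.380678 - 0.531598j.
∠P(j2) = atan2(Im, Re) = atan2(-0.531598, 0.380678) = -54.39°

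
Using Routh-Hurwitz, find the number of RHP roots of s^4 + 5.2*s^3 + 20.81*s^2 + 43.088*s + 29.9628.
Routh array:
s^4: [1, 20.81, 29.9628]; s^3: [5.2, 43.088]; s^2: [12.5238, 29.9628]; s^1: [30.6472]; s^0: [29.9628]
First column: [1, 5.2, 12.5238, 30.6472, 29.9628]. Sign changes = RHP roots = 0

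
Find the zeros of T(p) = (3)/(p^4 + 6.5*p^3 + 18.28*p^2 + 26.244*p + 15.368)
Numerator is a nonzero constant (3) → Zeros: none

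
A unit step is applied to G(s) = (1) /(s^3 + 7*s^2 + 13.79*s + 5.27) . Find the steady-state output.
FVT: lim_{t→∞} y(t) = lim_{s→0} s*Y(s) where Y(s) = G(s)/s.
= lim_{s→0} G(s) = G(0) = num(0)/den(0) = 1/5.27 = 0.1898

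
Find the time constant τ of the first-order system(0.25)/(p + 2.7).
First-order system: τ = -1/pole. Pole = -2.7. τ = -1/(-2.7) = 0.3704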